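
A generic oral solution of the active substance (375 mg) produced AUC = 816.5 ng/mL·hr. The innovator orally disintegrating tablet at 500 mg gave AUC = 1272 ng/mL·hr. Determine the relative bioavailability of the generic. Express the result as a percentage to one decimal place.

F_rel = (AUC_test/D_test) / (AUC_ref/D_ref)
      = (816.5/375) / (1272/500)
      = 2.17733 / 2.544 = 0.8559 = 85.59%

F_rel = 85.6%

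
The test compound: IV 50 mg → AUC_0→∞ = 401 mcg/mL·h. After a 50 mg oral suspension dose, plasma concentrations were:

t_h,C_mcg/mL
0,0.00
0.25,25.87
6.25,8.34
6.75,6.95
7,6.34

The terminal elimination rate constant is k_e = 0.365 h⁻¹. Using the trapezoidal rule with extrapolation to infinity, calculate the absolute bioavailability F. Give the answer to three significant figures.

F = 0.321

Trapezoidal AUC_0→7 (oral suspension):
  [0→0.25]: (0.00+25.87)/2 × 0.25 = 3.23375
  [0.25→6.25]: (25.87+8.34)/2 × 6 = 102.63
  [6.25→6.75]: (8.34+6.95)/2 × 0.5 = 3.8225
  [6.75→7]: (6.95+6.34)/2 × 0.25 = 1.66125
  Sum = 111.3475 mcg/mL·h
Tail: C_last/k_e = 6.34/0.365 = 17.370
AUC_0→∞ (oral suspension) = 111.3475 + 17.370 = 128.7175 mcg/mL·h
F = (AUC_ev/D_ev)/(AUC_iv/D_iv) = (128.7175/50)/(401/50) = 2.57435/8.02 = 0.3210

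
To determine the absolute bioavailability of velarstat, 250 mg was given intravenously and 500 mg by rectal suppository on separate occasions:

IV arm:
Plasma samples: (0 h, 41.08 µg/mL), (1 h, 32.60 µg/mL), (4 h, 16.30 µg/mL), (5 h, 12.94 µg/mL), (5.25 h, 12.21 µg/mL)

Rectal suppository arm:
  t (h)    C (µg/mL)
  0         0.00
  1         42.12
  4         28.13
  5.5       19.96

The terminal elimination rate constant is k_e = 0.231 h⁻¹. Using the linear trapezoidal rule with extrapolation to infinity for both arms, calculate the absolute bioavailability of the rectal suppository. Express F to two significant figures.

Trapezoidal AUC_0→5.25 (IV):
  [0→1]: (41.08+32.60)/2 × 1 = 36.84
  [1→4]: (32.60+16.30)/2 × 3 = 73.35
  [4→5]: (16.30+12.94)/2 × 1 = 14.62
  [5→5.25]: (12.94+12.21)/2 × 0.25 = 3.14375
  Sum = 127.95375 µg/mL·h
IV tail: 12.21/0.231 = 52.857; AUC_iv,0→∞ = 127.95375 + 52.857 = 180.81075 µg/mL·h
Trapezoidal AUC_0→5.5 (rectal suppository):
  [0→1]: (0.00+42.12)/2 × 1 = 21.06
  [1→4]: (42.12+28.13)/2 × 3 = 105.375
  [4→5.5]: (28.13+19.96)/2 × 1.5 = 36.0675
  Sum = 162.5025 µg/mL·h
rectal suppository tail: 19.96/0.231 = 86.407; AUC_ev,0→∞ = 162.5025 + 86.407 = 248.9095 µg/mL·h
F = (AUC_ev/D_ev)/(AUC_iv/D_iv) = (248.9095/500)/(180.81075/250) = 0.497819/0.723243 = 0.6883

F = 0.69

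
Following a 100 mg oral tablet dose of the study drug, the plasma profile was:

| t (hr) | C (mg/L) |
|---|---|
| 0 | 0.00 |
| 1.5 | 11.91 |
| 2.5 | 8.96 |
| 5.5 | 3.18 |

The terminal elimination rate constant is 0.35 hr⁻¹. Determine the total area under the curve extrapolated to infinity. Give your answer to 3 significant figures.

Trapezoidal AUC_0→5.5:
  [0→1.5]: (0.00+11.91)/2 × 1.5 = 8.9325
  [1.5→2.5]: (11.91+8.96)/2 × 1 = 10.435
  [2.5→5.5]: (8.96+3.18)/2 × 3 = 18.21
  Sum = 37.5775 mg/L·hr
Extrapolated tail: C_last / k_e = 3.18 / 0.35 = 9.086
AUC_0→∞ = 37.5775 + 9.086 = 46.6635 mg/L·hr

AUC = 46.7 mg/L·hr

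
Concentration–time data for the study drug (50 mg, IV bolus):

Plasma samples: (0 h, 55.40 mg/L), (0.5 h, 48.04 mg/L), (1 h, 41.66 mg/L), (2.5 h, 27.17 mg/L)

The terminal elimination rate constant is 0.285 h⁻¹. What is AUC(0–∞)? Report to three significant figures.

AUC = 195 mg/L·h

Trapezoidal AUC_0→2.5:
  [0→0.5]: (55.40+48.04)/2 × 0.5 = 25.86
  [0.5→1]: (48.04+41.66)/2 × 0.5 = 22.425
  [1→2.5]: (41.66+27.17)/2 × 1.5 = 51.6225
  Sum = 99.9075 mg/L·h
Extrapolated tail: C_last / k_e = 27.17 / 0.285 = 95.333
AUC_0→∞ = 99.9075 + 95.333 = 195.2405 mg/L·h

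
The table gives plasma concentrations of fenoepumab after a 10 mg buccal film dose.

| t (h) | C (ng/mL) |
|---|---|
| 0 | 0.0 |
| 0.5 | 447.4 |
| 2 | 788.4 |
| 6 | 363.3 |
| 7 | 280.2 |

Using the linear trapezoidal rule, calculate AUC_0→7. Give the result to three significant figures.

AUC = 3660 ng/mL·h

Trapezoidal AUC_0→7:
  [0→0.5]: (0.0+447.4)/2 × 0.5 = 111.85
  [0.5→2]: (447.4+788.4)/2 × 1.5 = 926.85
  [2→6]: (788.4+363.3)/2 × 4 = 2303.4
  [6→7]: (363.3+280.2)/2 × 1 = 321.75
  Sum = 3663.85 ng/mL·h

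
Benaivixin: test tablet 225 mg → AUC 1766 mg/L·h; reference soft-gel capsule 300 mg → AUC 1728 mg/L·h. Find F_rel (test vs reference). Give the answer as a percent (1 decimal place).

F_rel = 136.3%

F_rel = (AUC_test/D_test) / (AUC_ref/D_ref)
      = (1766/225) / (1728/300)
      = 7.84889 / 5.76 = 1.3627 = 136.27%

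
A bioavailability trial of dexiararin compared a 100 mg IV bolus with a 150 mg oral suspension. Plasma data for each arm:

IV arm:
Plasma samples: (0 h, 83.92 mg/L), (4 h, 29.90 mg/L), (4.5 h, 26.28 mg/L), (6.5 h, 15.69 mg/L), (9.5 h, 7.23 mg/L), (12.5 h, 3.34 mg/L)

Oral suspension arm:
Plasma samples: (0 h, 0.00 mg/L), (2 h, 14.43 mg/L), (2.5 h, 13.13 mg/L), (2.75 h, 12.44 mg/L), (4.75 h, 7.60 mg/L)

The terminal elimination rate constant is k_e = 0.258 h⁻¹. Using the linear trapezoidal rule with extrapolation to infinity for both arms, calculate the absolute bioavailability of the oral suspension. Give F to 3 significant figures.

F = 0.142

Trapezoidal AUC_0→12.5 (IV):
  [0→4]: (83.92+29.90)/2 × 4 = 227.64
  [4→4.5]: (29.90+26.28)/2 × 0.5 = 14.045
  [4.5→6.5]: (26.28+15.69)/2 × 2 = 41.97
  [6.5→9.5]: (15.69+7.23)/2 × 3 = 34.38
  [9.5→12.5]: (7.23+3.34)/2 × 3 = 15.855
  Sum = 333.89 mg/L·h
IV tail: 3.34/0.258 = 12.946; AUC_iv,0→∞ = 333.89 + 12.946 = 346.836 mg/L·h
Trapezoidal AUC_0→4.75 (oral suspension):
  [0→2]: (0.00+14.43)/2 × 2 = 14.43
  [2→2.5]: (14.43+13.13)/2 × 0.5 = 6.89
  [2.5→2.75]: (13.13+12.44)/2 × 0.25 = 3.19625
  [2.75→4.75]: (12.44+7.60)/2 × 2 = 20.04
  Sum = 44.55625 mg/L·h
oral suspension tail: 7.60/0.258 = 29.457; AUC_ev,0→∞ = 44.55625 + 29.457 = 74.01325 mg/L·h
F = (AUC_ev/D_ev)/(AUC_iv/D_iv) = (74.01325/150)/(346.836/100) = 0.493422/3.46836 = 0.1423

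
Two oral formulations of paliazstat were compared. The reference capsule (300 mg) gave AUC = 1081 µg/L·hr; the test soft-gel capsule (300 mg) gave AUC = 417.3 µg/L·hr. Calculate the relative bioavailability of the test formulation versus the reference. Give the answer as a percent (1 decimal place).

F_rel = (AUC_test/D_test) / (AUC_ref/D_ref)
      = (417.3/300) / (1081/300)
      = 1.391 / 3.60333 = 0.3860 = 38.60%

F_rel = 38.6%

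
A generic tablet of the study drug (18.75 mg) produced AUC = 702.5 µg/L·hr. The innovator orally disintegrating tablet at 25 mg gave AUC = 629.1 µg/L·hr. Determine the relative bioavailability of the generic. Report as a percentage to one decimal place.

F_rel = 148.9%

F_rel = (AUC_test/D_test) / (AUC_ref/D_ref)
      = (702.5/18.75) / (629.1/25)
      = 37.4667 / 25.164 = 1.4889 = 148.89%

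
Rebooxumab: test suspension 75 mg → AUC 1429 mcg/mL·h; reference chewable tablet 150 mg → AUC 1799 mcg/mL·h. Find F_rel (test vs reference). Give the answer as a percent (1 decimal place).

F_rel = 158.9%

F_rel = (AUC_test/D_test) / (AUC_ref/D_ref)
      = (1429/75) / (1799/150)
      = 19.0533 / 11.9933 = 1.5887 = 158.87%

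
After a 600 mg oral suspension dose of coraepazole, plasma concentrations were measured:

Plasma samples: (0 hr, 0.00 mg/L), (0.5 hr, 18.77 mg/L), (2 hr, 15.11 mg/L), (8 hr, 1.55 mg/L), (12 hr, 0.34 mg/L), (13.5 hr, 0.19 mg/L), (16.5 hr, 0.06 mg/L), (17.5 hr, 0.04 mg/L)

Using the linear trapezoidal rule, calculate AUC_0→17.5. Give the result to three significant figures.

AUC = 84.7 mg/L·hr

Trapezoidal AUC_0→17.5:
  [0→0.5]: (0.00+18.77)/2 × 0.5 = 4.6925
  [0.5→2]: (18.77+15.11)/2 × 1.5 = 25.41
  [2→8]: (15.11+1.55)/2 × 6 = 49.98
  [8→12]: (1.55+0.34)/2 × 4 = 3.78
  [12→13.5]: (0.34+0.19)/2 × 1.5 = 0.3975
  [13.5→16.5]: (0.19+0.06)/2 × 3 = 0.375
  [16.5→17.5]: (0.06+0.04)/2 × 1 = 0.05
  Sum = 84.685 mg/L·hr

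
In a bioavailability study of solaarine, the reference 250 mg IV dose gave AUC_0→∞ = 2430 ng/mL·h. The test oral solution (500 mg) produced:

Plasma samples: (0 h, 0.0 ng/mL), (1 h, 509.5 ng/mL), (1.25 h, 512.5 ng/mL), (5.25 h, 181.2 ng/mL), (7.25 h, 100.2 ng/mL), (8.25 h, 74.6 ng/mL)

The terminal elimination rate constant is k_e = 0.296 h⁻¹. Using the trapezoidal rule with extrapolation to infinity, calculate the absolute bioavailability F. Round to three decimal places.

Trapezoidal AUC_0→8.25 (oral solution):
  [0→1]: (0.0+509.5)/2 × 1 = 254.75
  [1→1.25]: (509.5+512.5)/2 × 0.25 = 127.75
  [1.25→5.25]: (512.5+181.2)/2 × 4 = 1387.4
  [5.25→7.25]: (181.2+100.2)/2 × 2 = 281.4
  [7.25→8.25]: (100.2+74.6)/2 × 1 = 87.4
  Sum = 2138.7 ng/mL·h
Tail: C_last/k_e = 74.6/0.296 = 252.027
AUC_0→∞ (oral solution) = 2138.7 + 252.027 = 2390.727 ng/mL·h
F = (AUC_ev/D_ev)/(AUC_iv/D_iv) = (2390.727/500)/(2430/250) = 4.781454/9.72 = 0.4919

F = 0.492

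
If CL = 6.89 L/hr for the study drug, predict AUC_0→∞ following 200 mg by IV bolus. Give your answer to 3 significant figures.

AUC = 29.0 mg/L·hr

AUC_0→∞ = Dose_iv / CL
        = 200 / 6.89 = 29.0276 mg/L·hr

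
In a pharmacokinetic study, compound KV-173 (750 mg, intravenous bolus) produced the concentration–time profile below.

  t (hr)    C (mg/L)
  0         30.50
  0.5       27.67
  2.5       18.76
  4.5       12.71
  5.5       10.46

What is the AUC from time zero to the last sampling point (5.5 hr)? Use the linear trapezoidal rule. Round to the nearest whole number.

Trapezoidal AUC_0→5.5:
  [0→0.5]: (30.50+27.67)/2 × 0.5 = 14.5425
  [0.5→2.5]: (27.67+18.76)/2 × 2 = 46.43
  [2.5→4.5]: (18.76+12.71)/2 × 2 = 31.47
  [4.5→5.5]: (12.71+10.46)/2 × 1 = 11.585
  Sum = 104.0275 mg/L·hr

AUC = 104 mg/L·hr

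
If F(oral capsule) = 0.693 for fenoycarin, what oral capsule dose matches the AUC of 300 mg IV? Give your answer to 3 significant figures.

D_oral = 433 mg

For equal systemic exposure: F × D_ev = D_iv
D_ev = D_iv / F = 300 / 0.693 = 432.9 mg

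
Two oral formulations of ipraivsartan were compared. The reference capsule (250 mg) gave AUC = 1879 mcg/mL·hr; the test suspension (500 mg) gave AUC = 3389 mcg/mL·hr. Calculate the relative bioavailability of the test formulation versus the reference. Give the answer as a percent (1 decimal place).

F_rel = 90.2%

F_rel = (AUC_test/D_test) / (AUC_ref/D_ref)
      = (3389/500) / (1879/250)
      = 6.778 / 7.516 = 0.9018 = 90.18%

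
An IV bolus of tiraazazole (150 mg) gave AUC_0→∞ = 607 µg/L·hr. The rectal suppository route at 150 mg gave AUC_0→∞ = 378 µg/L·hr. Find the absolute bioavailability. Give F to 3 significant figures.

F = 0.623

F = (AUC_ev / D_ev) / (AUC_iv / D_iv)
  = (378/150) / (607/150)
  = 2.52 / 4.04667 = 0.6227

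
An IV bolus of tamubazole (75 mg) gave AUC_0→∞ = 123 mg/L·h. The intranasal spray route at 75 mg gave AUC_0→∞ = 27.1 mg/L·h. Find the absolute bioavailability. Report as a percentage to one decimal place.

F = 22.0%

F = (AUC_ev / D_ev) / (AUC_iv / D_iv)
  = (27.1/75) / (123/75)
  = 0.361333 / 1.64 = 0.2203
  = 22.03%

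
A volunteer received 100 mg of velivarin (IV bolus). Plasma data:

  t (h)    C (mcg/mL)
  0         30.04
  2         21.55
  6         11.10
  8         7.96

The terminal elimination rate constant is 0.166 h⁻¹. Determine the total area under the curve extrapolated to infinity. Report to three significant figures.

AUC = 184 mcg/mL·h

Trapezoidal AUC_0→8:
  [0→2]: (30.04+21.55)/2 × 2 = 51.59
  [2→6]: (21.55+11.10)/2 × 4 = 65.3
  [6→8]: (11.10+7.96)/2 × 2 = 19.06
  Sum = 135.95 mcg/mL·h
Extrapolated tail: C_last / k_e = 7.96 / 0.166 = 47.952
AUC_0→∞ = 135.95 + 47.952 = 183.902 mcg/mL·h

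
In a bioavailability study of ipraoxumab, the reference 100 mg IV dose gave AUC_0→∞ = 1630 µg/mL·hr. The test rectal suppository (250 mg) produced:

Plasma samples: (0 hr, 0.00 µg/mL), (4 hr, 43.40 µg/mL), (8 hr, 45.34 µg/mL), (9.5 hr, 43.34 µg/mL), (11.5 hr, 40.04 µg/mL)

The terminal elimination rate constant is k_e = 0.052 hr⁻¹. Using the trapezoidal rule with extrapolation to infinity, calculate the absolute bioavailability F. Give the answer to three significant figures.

Trapezoidal AUC_0→11.5 (rectal suppository):
  [0→4]: (0.00+43.40)/2 × 4 = 86.8
  [4→8]: (43.40+45.34)/2 × 4 = 177.48
  [8→9.5]: (45.34+43.34)/2 × 1.5 = 66.51
  [9.5→11.5]: (43.34+40.04)/2 × 2 = 83.38
  Sum = 414.17 µg/mL·hr
Tail: C_last/k_e = 40.04/0.052 = 770.000
AUC_0→∞ (rectal suppository) = 414.17 + 770.000 = 1184.17 µg/mL·hr
F = (AUC_ev/D_ev)/(AUC_iv/D_iv) = (1184.17/250)/(1630/100) = 4.73668/16.3 = 0.2906

F = 0.291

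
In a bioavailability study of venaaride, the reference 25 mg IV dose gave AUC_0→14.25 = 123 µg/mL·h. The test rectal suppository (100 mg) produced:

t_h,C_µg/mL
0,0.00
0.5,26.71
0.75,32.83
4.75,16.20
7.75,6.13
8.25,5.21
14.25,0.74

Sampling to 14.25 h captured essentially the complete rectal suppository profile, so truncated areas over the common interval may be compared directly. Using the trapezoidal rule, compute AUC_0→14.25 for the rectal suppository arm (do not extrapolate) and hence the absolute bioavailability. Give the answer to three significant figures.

Trapezoidal AUC_0→14.25 (rectal suppository):
  [0→0.5]: (0.00+26.71)/2 × 0.5 = 6.6775
  [0.5→0.75]: (26.71+32.83)/2 × 0.25 = 7.4425
  [0.75→4.75]: (32.83+16.20)/2 × 4 = 98.06
  [4.75→7.75]: (16.20+6.13)/2 × 3 = 33.495
  [7.75→8.25]: (6.13+5.21)/2 × 0.5 = 2.835
  [8.25→14.25]: (5.21+0.74)/2 × 6 = 17.85
  Sum = 166.36 µg/mL·h
F = (AUC_ev/D_ev)/(AUC_iv/D_iv) = (166.36/100)/(123/25) = 1.6636/4.92 = 0.3381

F = 0.338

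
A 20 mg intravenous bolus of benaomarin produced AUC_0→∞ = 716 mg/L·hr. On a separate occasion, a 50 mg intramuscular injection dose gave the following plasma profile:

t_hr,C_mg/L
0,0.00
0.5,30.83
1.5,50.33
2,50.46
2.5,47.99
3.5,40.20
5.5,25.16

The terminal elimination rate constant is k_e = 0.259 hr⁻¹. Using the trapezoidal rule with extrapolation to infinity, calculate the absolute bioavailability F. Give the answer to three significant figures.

Trapezoidal AUC_0→5.5 (intramuscular injection):
  [0→0.5]: (0.00+30.83)/2 × 0.5 = 7.7075
  [0.5→1.5]: (30.83+50.33)/2 × 1 = 40.58
  [1.5→2]: (50.33+50.46)/2 × 0.5 = 25.1975
  [2→2.5]: (50.46+47.99)/2 × 0.5 = 24.6125
  [2.5→3.5]: (47.99+40.20)/2 × 1 = 44.095
  [3.5→5.5]: (40.20+25.16)/2 × 2 = 65.36
  Sum = 207.5525 mg/L·hr
Tail: C_last/k_e = 25.16/0.259 = 97.143
AUC_0→∞ (intramuscular injection) = 207.5525 + 97.143 = 304.6955 mg/L·hr
F = (AUC_ev/D_ev)/(AUC_iv/D_iv) = (304.6955/50)/(716/20) = 6.09391/35.8 = 0.1702

F = 0.170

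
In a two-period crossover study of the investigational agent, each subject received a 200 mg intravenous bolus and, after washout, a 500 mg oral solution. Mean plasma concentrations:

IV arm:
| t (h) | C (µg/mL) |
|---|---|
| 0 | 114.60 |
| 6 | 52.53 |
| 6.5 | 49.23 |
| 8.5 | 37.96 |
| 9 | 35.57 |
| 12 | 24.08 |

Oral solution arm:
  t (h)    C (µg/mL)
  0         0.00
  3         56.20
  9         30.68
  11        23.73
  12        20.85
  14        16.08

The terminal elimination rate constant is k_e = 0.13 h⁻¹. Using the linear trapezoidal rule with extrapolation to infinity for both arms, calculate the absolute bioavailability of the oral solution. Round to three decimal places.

F = 0.257

Trapezoidal AUC_0→12 (IV):
  [0→6]: (114.60+52.53)/2 × 6 = 501.39
  [6→6.5]: (52.53+49.23)/2 × 0.5 = 25.44
  [6.5→8.5]: (49.23+37.96)/2 × 2 = 87.19
  [8.5→9]: (37.96+35.57)/2 × 0.5 = 18.3825
  [9→12]: (35.57+24.08)/2 × 3 = 89.475
  Sum = 721.8775 µg/mL·h
IV tail: 24.08/0.13 = 185.231; AUC_iv,0→∞ = 721.8775 + 185.231 = 907.1085 µg/mL·h
Trapezoidal AUC_0→14 (oral solution):
  [0→3]: (0.00+56.20)/2 × 3 = 84.3
  [3→9]: (56.20+30.68)/2 × 6 = 260.64
  [9→11]: (30.68+23.73)/2 × 2 = 54.41
  [11→12]: (23.73+20.85)/2 × 1 = 22.29
  [12→14]: (20.85+16.08)/2 × 2 = 36.93
  Sum = 458.57 µg/mL·h
oral solution tail: 16.08/0.13 = 123.692; AUC_ev,0→∞ = 458.57 + 123.692 = 582.262 µg/mL·h
F = (AUC_ev/D_ev)/(AUC_iv/D_iv) = (582.262/500)/(907.1085/200) = 1.164524/4.5355425 = 0.2568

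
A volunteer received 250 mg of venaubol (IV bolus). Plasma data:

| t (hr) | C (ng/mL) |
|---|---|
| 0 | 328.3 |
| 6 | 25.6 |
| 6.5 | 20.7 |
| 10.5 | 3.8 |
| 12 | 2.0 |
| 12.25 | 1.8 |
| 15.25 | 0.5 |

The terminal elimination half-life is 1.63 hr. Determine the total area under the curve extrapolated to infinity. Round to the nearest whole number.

AUC = 1132 ng/mL·hr

Trapezoidal AUC_0→15.25:
  [0→6]: (328.3+25.6)/2 × 6 = 1061.7
  [6→6.5]: (25.6+20.7)/2 × 0.5 = 11.575
  [6.5→10.5]: (20.7+3.8)/2 × 4 = 49.0
  [10.5→12]: (3.8+2.0)/2 × 1.5 = 4.35
  [12→12.25]: (2.0+1.8)/2 × 0.25 = 0.475
  [12.25→15.25]: (1.8+0.5)/2 × 3 = 3.45
  Sum = 1130.55 ng/mL·hr
k_e = ln2 / t½ = 0.693147 / 1.63 = 0.4252 hr^-1
Extrapolated tail: C_last / k_e = 0.5 / 0.4252 = 1.176
AUC_0→∞ = 1130.55 + 1.176 = 1131.726 ng/mL·hr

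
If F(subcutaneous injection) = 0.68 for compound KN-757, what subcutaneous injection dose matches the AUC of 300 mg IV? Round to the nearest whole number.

For equal systemic exposure: F × D_ev = D_iv
D_ev = D_iv / F = 300 / 0.68 = 441.176 mg

D_subcutaneous = 441 mg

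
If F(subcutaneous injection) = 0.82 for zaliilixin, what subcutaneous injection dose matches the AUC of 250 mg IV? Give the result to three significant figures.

For equal systemic exposure: F × D_ev = D_iv
D_ev = D_iv / F = 250 / 0.82 = 304.878 mg

D_subcutaneous = 305 mg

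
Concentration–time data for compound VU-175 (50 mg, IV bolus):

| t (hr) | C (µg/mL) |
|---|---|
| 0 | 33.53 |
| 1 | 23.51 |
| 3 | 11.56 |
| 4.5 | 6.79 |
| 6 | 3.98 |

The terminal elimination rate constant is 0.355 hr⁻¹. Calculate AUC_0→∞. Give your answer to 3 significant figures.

Trapezoidal AUC_0→6:
  [0→1]: (33.53+23.51)/2 × 1 = 28.52
  [1→3]: (23.51+11.56)/2 × 2 = 35.07
  [3→4.5]: (11.56+6.79)/2 × 1.5 = 13.7625
  [4.5→6]: (6.79+3.98)/2 × 1.5 = 8.0775
  Sum = 85.43 µg/mL·hr
Extrapolated tail: C_last / k_e = 3.98 / 0.355 = 11.211
AUC_0→∞ = 85.43 + 11.211 = 96.641 µg/mL·hr

AUC = 96.6 µg/mL·hr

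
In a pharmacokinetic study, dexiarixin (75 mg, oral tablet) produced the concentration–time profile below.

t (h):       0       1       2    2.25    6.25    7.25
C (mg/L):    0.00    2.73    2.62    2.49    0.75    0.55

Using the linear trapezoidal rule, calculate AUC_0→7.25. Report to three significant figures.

AUC = 11.8 mg/L·h

Trapezoidal AUC_0→7.25:
  [0→1]: (0.00+2.73)/2 × 1 = 1.365
  [1→2]: (2.73+2.62)/2 × 1 = 2.675
  [2→2.25]: (2.62+2.49)/2 × 0.25 = 0.63875
  [2.25→6.25]: (2.49+0.75)/2 × 4 = 6.48
  [6.25→7.25]: (0.75+0.55)/2 × 1 = 0.65
  Sum = 11.80875 mg/L·h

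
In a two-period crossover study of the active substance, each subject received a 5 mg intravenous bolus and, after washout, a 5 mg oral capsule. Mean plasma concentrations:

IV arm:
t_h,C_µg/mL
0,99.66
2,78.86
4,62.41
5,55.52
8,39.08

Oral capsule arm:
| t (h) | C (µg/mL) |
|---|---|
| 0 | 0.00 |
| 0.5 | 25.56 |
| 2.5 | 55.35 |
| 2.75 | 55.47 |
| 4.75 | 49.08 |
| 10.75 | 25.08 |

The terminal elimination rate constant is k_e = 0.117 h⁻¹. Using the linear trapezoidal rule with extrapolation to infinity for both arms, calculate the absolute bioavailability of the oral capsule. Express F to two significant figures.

F = 0.75

Trapezoidal AUC_0→8 (IV):
  [0→2]: (99.66+78.86)/2 × 2 = 178.52
  [2→4]: (78.86+62.41)/2 × 2 = 141.27
  [4→5]: (62.41+55.52)/2 × 1 = 58.965
  [5→8]: (55.52+39.08)/2 × 3 = 141.9
  Sum = 520.655 µg/mL·h
IV tail: 39.08/0.117 = 334.017; AUC_iv,0→∞ = 520.655 + 334.017 = 854.672 µg/mL·h
Trapezoidal AUC_0→10.75 (oral capsule):
  [0→0.5]: (0.00+25.56)/2 × 0.5 = 6.39
  [0.5→2.5]: (25.56+55.35)/2 × 2 = 80.91
  [2.5→2.75]: (55.35+55.47)/2 × 0.25 = 13.8525
  [2.75→4.75]: (55.47+49.08)/2 × 2 = 104.55
  [4.75→10.75]: (49.08+25.08)/2 × 6 = 222.48
  Sum = 428.1825 µg/mL·h
oral capsule tail: 25.08/0.117 = 214.359; AUC_ev,0→∞ = 428.1825 + 214.359 = 642.5415 µg/mL·h
F = (AUC_ev/D_ev)/(AUC_iv/D_iv) = (642.5415/5)/(854.672/5) = 128.5083/170.9344 = 0.7518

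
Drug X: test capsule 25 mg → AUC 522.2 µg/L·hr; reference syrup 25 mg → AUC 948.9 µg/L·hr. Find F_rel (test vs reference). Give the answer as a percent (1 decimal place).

F_rel = (AUC_test/D_test) / (AUC_ref/D_ref)
      = (522.2/25) / (948.9/25)
      = 20.888 / 37.956 = 0.5503 = 55.03%

F_rel = 55.0%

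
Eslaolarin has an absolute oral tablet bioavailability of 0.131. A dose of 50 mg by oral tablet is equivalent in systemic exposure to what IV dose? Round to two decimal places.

Systemic exposure from an extravascular dose = F × D_ev, so the equivalent IV dose is F × D_ev.
D_iv = F × D_ev = 0.131 × 50 = 6.55 mg

D_iv = 6.55 mg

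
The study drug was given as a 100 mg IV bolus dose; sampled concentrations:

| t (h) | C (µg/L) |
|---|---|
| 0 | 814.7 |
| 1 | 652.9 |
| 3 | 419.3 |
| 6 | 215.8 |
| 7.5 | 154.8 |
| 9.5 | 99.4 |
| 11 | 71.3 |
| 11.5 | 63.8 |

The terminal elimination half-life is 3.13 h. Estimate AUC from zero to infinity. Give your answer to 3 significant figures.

AUC = 3740 µg/L·h

Trapezoidal AUC_0→11.5:
  [0→1]: (814.7+652.9)/2 × 1 = 733.8
  [1→3]: (652.9+419.3)/2 × 2 = 1072.2
  [3→6]: (419.3+215.8)/2 × 3 = 952.65
  [6→7.5]: (215.8+154.8)/2 × 1.5 = 277.95
  [7.5→9.5]: (154.8+99.4)/2 × 2 = 254.2
  [9.5→11]: (99.4+71.3)/2 × 1.5 = 128.025
  [11→11.5]: (71.3+63.8)/2 × 0.5 = 33.775
  Sum = 3452.6 µg/L·h
k_e = ln2 / t½ = 0.693147 / 3.13 = 0.2215 h^-1
Extrapolated tail: C_last / k_e = 63.8 / 0.2215 = 288.036
AUC_0→∞ = 3452.6 + 288.036 = 3740.636 µg/L·h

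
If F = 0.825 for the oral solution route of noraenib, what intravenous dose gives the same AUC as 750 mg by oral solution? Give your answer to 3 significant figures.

Systemic exposure from an extravascular dose = F × D_ev, so the equivalent IV dose is F × D_ev.
D_iv = F × D_ev = 0.825 × 750 = 618.75 mg

D_iv = 619 mg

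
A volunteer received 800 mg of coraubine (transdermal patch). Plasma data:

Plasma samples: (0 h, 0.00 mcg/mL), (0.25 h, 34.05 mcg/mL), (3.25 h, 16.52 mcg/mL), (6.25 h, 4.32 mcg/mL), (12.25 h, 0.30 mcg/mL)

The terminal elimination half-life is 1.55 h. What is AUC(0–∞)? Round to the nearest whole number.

Trapezoidal AUC_0→12.25:
  [0→0.25]: (0.00+34.05)/2 × 0.25 = 4.25625
  [0.25→3.25]: (34.05+16.52)/2 × 3 = 75.855
  [3.25→6.25]: (16.52+4.32)/2 × 3 = 31.26
  [6.25→12.25]: (4.32+0.30)/2 × 6 = 13.86
  Sum = 125.23125 mcg/mL·h
k_e = ln2 / t½ = 0.693147 / 1.55 = 0.4472 h^-1
Extrapolated tail: C_last / k_e = 0.30 / 0.4472 = 0.671
AUC_0→∞ = 125.23125 + 0.671 = 125.90225 mcg/mL·h

AUC = 126 mcg/mL·h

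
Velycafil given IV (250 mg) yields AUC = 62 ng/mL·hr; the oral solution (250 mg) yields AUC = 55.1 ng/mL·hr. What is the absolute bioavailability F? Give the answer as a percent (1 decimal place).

F = (AUC_ev / D_ev) / (AUC_iv / D_iv)
  = (55.1/250) / (62/250)
  = 0.2204 / 0.248 = 0.8887
  = 88.87%

F = 88.9%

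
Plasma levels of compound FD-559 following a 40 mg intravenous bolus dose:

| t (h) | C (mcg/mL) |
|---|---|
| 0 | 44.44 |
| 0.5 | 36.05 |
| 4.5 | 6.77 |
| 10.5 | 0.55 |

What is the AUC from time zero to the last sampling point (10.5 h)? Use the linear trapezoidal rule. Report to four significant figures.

AUC = 127.7 mcg/mL·h

Trapezoidal AUC_0→10.5:
  [0→0.5]: (44.44+36.05)/2 × 0.5 = 20.1225
  [0.5→4.5]: (36.05+6.77)/2 × 4 = 85.64
  [4.5→10.5]: (6.77+0.55)/2 × 6 = 21.96
  Sum = 127.7225 mcg/mL·h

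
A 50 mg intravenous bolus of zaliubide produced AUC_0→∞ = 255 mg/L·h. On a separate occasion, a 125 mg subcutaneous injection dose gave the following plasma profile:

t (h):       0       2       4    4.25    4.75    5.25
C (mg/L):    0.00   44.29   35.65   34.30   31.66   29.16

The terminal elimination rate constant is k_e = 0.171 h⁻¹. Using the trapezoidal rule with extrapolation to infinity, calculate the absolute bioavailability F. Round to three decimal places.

Trapezoidal AUC_0→5.25 (subcutaneous injection):
  [0→2]: (0.00+44.29)/2 × 2 = 44.29
  [2→4]: (44.29+35.65)/2 × 2 = 79.94
  [4→4.25]: (35.65+34.30)/2 × 0.25 = 8.74375
  [4.25→4.75]: (34.30+31.66)/2 × 0.5 = 16.49
  [4.75→5.25]: (31.66+29.16)/2 × 0.5 = 15.205
  Sum = 164.66875 mg/L·h
Tail: C_last/k_e = 29.16/0.171 = 170.526
AUC_0→∞ (subcutaneous injection) = 164.66875 + 170.526 = 335.19475 mg/L·h
F = (AUC_ev/D_ev)/(AUC_iv/D_iv) = (335.19475/125)/(255/50) = 2.681558/5.1 = 0.5258

F = 0.526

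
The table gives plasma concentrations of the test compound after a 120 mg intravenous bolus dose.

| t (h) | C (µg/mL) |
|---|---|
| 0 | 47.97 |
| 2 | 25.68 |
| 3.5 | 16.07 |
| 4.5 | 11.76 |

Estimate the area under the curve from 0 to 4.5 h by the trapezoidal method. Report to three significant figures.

Trapezoidal AUC_0→4.5:
  [0→2]: (47.97+25.68)/2 × 2 = 73.65
  [2→3.5]: (25.68+16.07)/2 × 1.5 = 31.3125
  [3.5→4.5]: (16.07+11.76)/2 × 1 = 13.915
  Sum = 118.8775 µg/mL·h

AUC = 119 µg/mL·h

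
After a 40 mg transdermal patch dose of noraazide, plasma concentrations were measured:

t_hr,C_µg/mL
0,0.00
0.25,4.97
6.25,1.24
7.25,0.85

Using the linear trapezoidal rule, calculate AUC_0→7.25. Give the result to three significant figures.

AUC = 20.3 µg/mL·hr

Trapezoidal AUC_0→7.25:
  [0→0.25]: (0.00+4.97)/2 × 0.25 = 0.62125
  [0.25→6.25]: (4.97+1.24)/2 × 6 = 18.63
  [6.25→7.25]: (1.24+0.85)/2 × 1 = 1.045
  Sum = 20.29625 µg/mL·hr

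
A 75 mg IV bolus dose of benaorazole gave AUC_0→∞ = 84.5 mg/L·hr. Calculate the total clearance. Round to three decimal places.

CL = Dose_iv / AUC_0→∞
   = 75 / 84.5 = 0.887574 L/hr

CL = 0.888 L/hr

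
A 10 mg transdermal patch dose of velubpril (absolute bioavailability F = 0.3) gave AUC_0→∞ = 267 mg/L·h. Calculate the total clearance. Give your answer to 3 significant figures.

CL = 0.0112 L/h

CL = F × Dose / AUC_0→∞
   = 0.3 × 10 / 267 = 0.011236 L/h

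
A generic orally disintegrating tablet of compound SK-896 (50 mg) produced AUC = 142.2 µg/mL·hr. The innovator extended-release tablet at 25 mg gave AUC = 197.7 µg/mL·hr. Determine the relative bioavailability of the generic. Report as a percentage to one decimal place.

F_rel = (AUC_test/D_test) / (AUC_ref/D_ref)
      = (142.2/50) / (197.7/25)
      = 2.844 / 7.908 = 0.3596 = 35.96%

F_rel = 36.0%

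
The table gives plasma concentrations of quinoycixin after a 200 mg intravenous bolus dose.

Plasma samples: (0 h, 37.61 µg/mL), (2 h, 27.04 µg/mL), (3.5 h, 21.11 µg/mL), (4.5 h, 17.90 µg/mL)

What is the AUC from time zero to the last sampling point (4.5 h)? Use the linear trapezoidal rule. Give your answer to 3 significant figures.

AUC = 120 µg/mL·h

Trapezoidal AUC_0→4.5:
  [0→2]: (37.61+27.04)/2 × 2 = 64.65
  [2→3.5]: (27.04+21.11)/2 × 1.5 = 36.1125
  [3.5→4.5]: (21.11+17.90)/2 × 1 = 19.505
  Sum = 120.2675 µg/mL·h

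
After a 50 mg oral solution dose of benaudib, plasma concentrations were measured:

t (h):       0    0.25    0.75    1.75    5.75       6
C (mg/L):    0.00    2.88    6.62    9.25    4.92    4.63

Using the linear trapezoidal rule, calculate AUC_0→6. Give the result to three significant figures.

AUC = 40.2 mg/L·h

Trapezoidal AUC_0→6:
  [0→0.25]: (0.00+2.88)/2 × 0.25 = 0.36
  [0.25→0.75]: (2.88+6.62)/2 × 0.5 = 2.375
  [0.75→1.75]: (6.62+9.25)/2 × 1 = 7.935
  [1.75→5.75]: (9.25+4.92)/2 × 4 = 28.34
  [5.75→6]: (4.92+4.63)/2 × 0.25 = 1.19375
  Sum = 40.20375 mg/L·h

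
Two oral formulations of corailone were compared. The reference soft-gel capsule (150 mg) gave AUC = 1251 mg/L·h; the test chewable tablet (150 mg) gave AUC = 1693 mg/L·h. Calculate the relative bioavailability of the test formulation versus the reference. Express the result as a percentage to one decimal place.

F_rel = (AUC_test/D_test) / (AUC_ref/D_ref)
      = (1693/150) / (1251/150)
      = 11.2867 / 8.34 = 1.3533 = 135.33%

F_rel = 135.3%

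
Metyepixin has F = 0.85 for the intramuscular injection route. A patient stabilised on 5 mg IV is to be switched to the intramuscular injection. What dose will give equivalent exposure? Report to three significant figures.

D_intramuscular = 5.88 mg

For equal systemic exposure: F × D_ev = D_iv
D_ev = D_iv / F = 5 / 0.85 = 5.88235 mg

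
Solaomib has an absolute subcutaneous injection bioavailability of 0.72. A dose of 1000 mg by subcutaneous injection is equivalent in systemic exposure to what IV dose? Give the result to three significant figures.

Systemic exposure from an extravascular dose = F × D_ev, so the equivalent IV dose is F × D_ev.
D_iv = F × D_ev = 0.72 × 1000 = 720 mg

D_iv = 720 mg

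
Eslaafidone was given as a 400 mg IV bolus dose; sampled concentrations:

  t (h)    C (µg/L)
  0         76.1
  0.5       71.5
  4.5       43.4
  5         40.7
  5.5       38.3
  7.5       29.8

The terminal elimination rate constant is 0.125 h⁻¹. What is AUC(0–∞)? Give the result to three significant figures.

AUC = 614 µg/L·h

Trapezoidal AUC_0→7.5:
  [0→0.5]: (76.1+71.5)/2 × 0.5 = 36.9
  [0.5→4.5]: (71.5+43.4)/2 × 4 = 229.8
  [4.5→5]: (43.4+40.7)/2 × 0.5 = 21.025
  [5→5.5]: (40.7+38.3)/2 × 0.5 = 19.75
  [5.5→7.5]: (38.3+29.8)/2 × 2 = 68.1
  Sum = 375.575 µg/L·h
Extrapolated tail: C_last / k_e = 29.8 / 0.125 = 238.400
AUC_0→∞ = 375.575 + 238.400 = 613.975 µg/L·h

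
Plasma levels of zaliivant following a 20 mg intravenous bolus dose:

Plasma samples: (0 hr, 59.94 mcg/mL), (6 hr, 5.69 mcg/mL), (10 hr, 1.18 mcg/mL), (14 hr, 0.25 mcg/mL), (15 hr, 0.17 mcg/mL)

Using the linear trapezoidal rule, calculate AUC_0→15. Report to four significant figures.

AUC = 213.7 mcg/mL·hr

Trapezoidal AUC_0→15:
  [0→6]: (59.94+5.69)/2 × 6 = 196.89
  [6→10]: (5.69+1.18)/2 × 4 = 13.74
  [10→14]: (1.18+0.25)/2 × 4 = 2.86
  [14→15]: (0.25+0.17)/2 × 1 = 0.21
  Sum = 213.7 mcg/mL·hr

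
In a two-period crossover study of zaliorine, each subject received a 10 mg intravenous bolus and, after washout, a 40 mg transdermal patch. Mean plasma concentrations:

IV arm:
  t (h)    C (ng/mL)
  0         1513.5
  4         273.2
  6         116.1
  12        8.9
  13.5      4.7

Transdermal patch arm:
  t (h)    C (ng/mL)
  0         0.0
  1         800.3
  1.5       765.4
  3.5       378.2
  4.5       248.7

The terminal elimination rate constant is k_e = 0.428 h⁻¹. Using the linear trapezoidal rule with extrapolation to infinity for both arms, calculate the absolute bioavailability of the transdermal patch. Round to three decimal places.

F = 0.162

Trapezoidal AUC_0→13.5 (IV):
  [0→4]: (1513.5+273.2)/2 × 4 = 3573.4
  [4→6]: (273.2+116.1)/2 × 2 = 389.3
  [6→12]: (116.1+8.9)/2 × 6 = 375.0
  [12→13.5]: (8.9+4.7)/2 × 1.5 = 10.2
  Sum = 4347.9 ng/mL·h
IV tail: 4.7/0.428 = 10.981; AUC_iv,0→∞ = 4347.9 + 10.981 = 4358.881 ng/mL·h
Trapezoidal AUC_0→4.5 (transdermal patch):
  [0→1]: (0.0+800.3)/2 × 1 = 400.15
  [1→1.5]: (800.3+765.4)/2 × 0.5 = 391.425
  [1.5→3.5]: (765.4+378.2)/2 × 2 = 1143.6
  [3.5→4.5]: (378.2+248.7)/2 × 1 = 313.45
  Sum = 2248.625 ng/mL·h
transdermal patch tail: 248.7/0.428 = 581.075; AUC_ev,0→∞ = 2248.625 + 581.075 = 2829.7 ng/mL·h
F = (AUC_ev/D_ev)/(AUC_iv/D_iv) = (2829.7/40)/(4358.881/10) = 70.7425/435.8881 = 0.1623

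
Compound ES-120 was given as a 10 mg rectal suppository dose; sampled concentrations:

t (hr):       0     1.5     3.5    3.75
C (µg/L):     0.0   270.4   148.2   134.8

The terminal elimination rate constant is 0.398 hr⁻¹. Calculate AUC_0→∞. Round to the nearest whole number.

Trapezoidal AUC_0→3.75:
  [0→1.5]: (0.0+270.4)/2 × 1.5 = 202.8
  [1.5→3.5]: (270.4+148.2)/2 × 2 = 418.6
  [3.5→3.75]: (148.2+134.8)/2 × 0.25 = 35.375
  Sum = 656.775 µg/L·hr
Extrapolated tail: C_last / k_e = 134.8 / 0.398 = 338.693
AUC_0→∞ = 656.775 + 338.693 = 995.468 µg/L·hr

AUC = 995 µg/L·hr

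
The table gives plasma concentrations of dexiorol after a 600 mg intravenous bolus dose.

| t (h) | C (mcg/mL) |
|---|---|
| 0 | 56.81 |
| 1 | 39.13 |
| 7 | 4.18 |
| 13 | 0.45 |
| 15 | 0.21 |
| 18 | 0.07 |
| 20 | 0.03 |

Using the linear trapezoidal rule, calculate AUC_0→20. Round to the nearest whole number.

AUC = 193 mcg/mL·h

Trapezoidal AUC_0→20:
  [0→1]: (56.81+39.13)/2 × 1 = 47.97
  [1→7]: (39.13+4.18)/2 × 6 = 129.93
  [7→13]: (4.18+0.45)/2 × 6 = 13.89
  [13→15]: (0.45+0.21)/2 × 2 = 0.66
  [15→18]: (0.21+0.07)/2 × 3 = 0.42
  [18→20]: (0.07+0.03)/2 × 2 = 0.1
  Sum = 192.97 mcg/mL·h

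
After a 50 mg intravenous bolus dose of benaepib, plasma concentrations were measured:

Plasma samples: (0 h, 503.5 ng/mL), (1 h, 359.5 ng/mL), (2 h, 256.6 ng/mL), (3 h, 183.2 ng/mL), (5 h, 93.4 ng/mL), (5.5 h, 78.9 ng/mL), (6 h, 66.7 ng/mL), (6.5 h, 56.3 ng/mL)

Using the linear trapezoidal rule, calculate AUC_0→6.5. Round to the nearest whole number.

AUC = 1346 ng/mL·h

Trapezoidal AUC_0→6.5:
  [0→1]: (503.5+359.5)/2 × 1 = 431.5
  [1→2]: (359.5+256.6)/2 × 1 = 308.05
  [2→3]: (256.6+183.2)/2 × 1 = 219.9
  [3→5]: (183.2+93.4)/2 × 2 = 276.6
  [5→5.5]: (93.4+78.9)/2 × 0.5 = 43.075
  [5.5→6]: (78.9+66.7)/2 × 0.5 = 36.4
  [6→6.5]: (66.7+56.3)/2 × 0.5 = 30.75
  Sum = 1346.275 ng/mL·h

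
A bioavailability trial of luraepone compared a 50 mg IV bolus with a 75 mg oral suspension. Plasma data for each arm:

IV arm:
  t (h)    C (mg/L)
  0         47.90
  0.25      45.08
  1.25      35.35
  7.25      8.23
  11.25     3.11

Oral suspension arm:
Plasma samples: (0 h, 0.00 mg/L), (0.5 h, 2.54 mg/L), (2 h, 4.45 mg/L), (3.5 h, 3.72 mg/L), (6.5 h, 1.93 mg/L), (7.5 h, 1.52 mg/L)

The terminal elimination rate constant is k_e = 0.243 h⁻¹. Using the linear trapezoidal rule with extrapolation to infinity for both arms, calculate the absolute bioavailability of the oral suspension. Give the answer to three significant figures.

F = 0.0870

Trapezoidal AUC_0→11.25 (IV):
  [0→0.25]: (47.90+45.08)/2 × 0.25 = 11.6225
  [0.25→1.25]: (45.08+35.35)/2 × 1 = 40.215
  [1.25→7.25]: (35.35+8.23)/2 × 6 = 130.74
  [7.25→11.25]: (8.23+3.11)/2 × 4 = 22.68
  Sum = 205.2575 mg/L·h
IV tail: 3.11/0.243 = 12.798; AUC_iv,0→∞ = 205.2575 + 12.798 = 218.0555 mg/L·h
Trapezoidal AUC_0→7.5 (oral suspension):
  [0→0.5]: (0.00+2.54)/2 × 0.5 = 0.635
  [0.5→2]: (2.54+4.45)/2 × 1.5 = 5.2425
  [2→3.5]: (4.45+3.72)/2 × 1.5 = 6.1275
  [3.5→6.5]: (3.72+1.93)/2 × 3 = 8.475
  [6.5→7.5]: (1.93+1.52)/2 × 1 = 1.725
  Sum = 22.205 mg/L·h
oral suspension tail: 1.52/0.243 = 6.255; AUC_ev,0→∞ = 22.205 + 6.255 = 28.46 mg/L·h
F = (AUC_ev/D_ev)/(AUC_iv/D_iv) = (28.46/75)/(218.0555/50) = 0.379467/4.36111 = 0.0870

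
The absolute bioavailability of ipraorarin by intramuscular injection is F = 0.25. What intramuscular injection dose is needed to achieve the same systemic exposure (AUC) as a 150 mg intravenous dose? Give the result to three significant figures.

D_intramuscular = 600 mg

For equal systemic exposure: F × D_ev = D_iv
D_ev = D_iv / F = 150 / 0.25 = 600 mg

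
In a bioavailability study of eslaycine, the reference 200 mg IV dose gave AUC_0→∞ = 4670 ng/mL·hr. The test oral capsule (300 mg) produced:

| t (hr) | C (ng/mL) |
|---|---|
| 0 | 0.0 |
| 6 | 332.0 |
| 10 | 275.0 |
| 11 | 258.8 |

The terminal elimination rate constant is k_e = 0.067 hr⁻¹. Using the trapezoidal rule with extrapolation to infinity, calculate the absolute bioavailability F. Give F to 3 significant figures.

F = 0.905

Trapezoidal AUC_0→11 (oral capsule):
  [0→6]: (0.0+332.0)/2 × 6 = 996.0
  [6→10]: (332.0+275.0)/2 × 4 = 1214.0
  [10→11]: (275.0+258.8)/2 × 1 = 266.9
  Sum = 2476.9 ng/mL·hr
Tail: C_last/k_e = 258.8/0.067 = 3862.687
AUC_0→∞ (oral capsule) = 2476.9 + 3862.687 = 6339.587 ng/mL·hr
F = (AUC_ev/D_ev)/(AUC_iv/D_iv) = (6339.587/300)/(4670/200) = 21.132/23.35 = 0.9050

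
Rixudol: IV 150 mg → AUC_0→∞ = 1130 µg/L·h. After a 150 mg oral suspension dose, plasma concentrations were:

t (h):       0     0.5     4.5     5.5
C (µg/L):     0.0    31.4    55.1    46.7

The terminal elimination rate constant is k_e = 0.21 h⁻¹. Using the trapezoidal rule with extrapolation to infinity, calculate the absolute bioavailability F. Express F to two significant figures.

F = 0.40

Trapezoidal AUC_0→5.5 (oral suspension):
  [0→0.5]: (0.0+31.4)/2 × 0.5 = 7.85
  [0.5→4.5]: (31.4+55.1)/2 × 4 = 173.0
  [4.5→5.5]: (55.1+46.7)/2 × 1 = 50.9
  Sum = 231.75 µg/L·h
Tail: C_last/k_e = 46.7/0.21 = 222.381
AUC_0→∞ (oral suspension) = 231.75 + 222.381 = 454.131 µg/L·h
F = (AUC_ev/D_ev)/(AUC_iv/D_iv) = (454.131/150)/(1130/150) = 3.02754/7.53333 = 0.4019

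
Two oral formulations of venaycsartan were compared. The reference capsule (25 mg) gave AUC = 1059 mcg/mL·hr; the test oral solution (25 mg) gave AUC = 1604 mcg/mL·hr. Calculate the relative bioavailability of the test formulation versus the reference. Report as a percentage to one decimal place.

F_rel = 151.5%

F_rel = (AUC_test/D_test) / (AUC_ref/D_ref)
      = (1604/25) / (1059/25)
      = 64.16 / 42.36 = 1.5146 = 151.46%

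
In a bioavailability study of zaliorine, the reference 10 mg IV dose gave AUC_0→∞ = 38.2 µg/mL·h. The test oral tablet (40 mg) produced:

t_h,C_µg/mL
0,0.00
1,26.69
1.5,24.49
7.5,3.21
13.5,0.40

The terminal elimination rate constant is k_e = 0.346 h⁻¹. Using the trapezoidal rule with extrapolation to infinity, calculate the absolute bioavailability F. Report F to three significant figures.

F = 0.793

Trapezoidal AUC_0→13.5 (oral tablet):
  [0→1]: (0.00+26.69)/2 × 1 = 13.345
  [1→1.5]: (26.69+24.49)/2 × 0.5 = 12.795
  [1.5→7.5]: (24.49+3.21)/2 × 6 = 83.1
  [7.5→13.5]: (3.21+0.40)/2 × 6 = 10.83
  Sum = 120.07 µg/mL·h
Tail: C_last/k_e = 0.40/0.346 = 1.156
AUC_0→∞ (oral tablet) = 120.07 + 1.156 = 121.226 µg/mL·h
F = (AUC_ev/D_ev)/(AUC_iv/D_iv) = (121.226/40)/(38.2/10) = 3.03065/3.82 = 0.7934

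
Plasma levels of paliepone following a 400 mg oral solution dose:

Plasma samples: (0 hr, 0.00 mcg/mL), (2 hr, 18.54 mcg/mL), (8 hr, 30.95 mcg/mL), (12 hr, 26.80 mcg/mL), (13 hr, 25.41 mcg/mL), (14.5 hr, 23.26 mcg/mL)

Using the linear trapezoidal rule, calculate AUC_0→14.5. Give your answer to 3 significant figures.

Trapezoidal AUC_0→14.5:
  [0→2]: (0.00+18.54)/2 × 2 = 18.54
  [2→8]: (18.54+30.95)/2 × 6 = 148.47
  [8→12]: (30.95+26.80)/2 × 4 = 115.5
  [12→13]: (26.80+25.41)/2 × 1 = 26.105
  [13→14.5]: (25.41+23.26)/2 × 1.5 = 36.5025
  Sum = 345.1175 mcg/mL·hr

AUC = 345 mcg/mL·hr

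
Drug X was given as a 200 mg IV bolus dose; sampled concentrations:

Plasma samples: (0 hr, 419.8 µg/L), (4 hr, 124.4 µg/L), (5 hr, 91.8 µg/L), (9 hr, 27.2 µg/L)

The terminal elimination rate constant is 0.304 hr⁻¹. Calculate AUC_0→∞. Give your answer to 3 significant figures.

AUC = 1520 µg/L·hr

Trapezoidal AUC_0→9:
  [0→4]: (419.8+124.4)/2 × 4 = 1088.4
  [4→5]: (124.4+91.8)/2 × 1 = 108.1
  [5→9]: (91.8+27.2)/2 × 4 = 238.0
  Sum = 1434.5 µg/L·hr
Extrapolated tail: C_last / k_e = 27.2 / 0.304 = 89.474
AUC_0→∞ = 1434.5 + 89.474 = 1523.974 µg/L·hr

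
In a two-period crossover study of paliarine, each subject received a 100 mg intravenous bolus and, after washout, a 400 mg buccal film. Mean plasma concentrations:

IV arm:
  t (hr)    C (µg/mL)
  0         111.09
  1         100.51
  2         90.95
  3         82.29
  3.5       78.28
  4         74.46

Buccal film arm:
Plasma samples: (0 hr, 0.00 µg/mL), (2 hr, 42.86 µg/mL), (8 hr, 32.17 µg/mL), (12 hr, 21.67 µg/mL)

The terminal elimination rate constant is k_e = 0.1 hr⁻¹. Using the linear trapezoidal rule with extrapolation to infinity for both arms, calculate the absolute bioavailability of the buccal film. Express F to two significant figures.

F = 0.13

Trapezoidal AUC_0→4 (IV):
  [0→1]: (111.09+100.51)/2 × 1 = 105.8
  [1→2]: (100.51+90.95)/2 × 1 = 95.73
  [2→3]: (90.95+82.29)/2 × 1 = 86.62
  [3→3.5]: (82.29+78.28)/2 × 0.5 = 40.1425
  [3.5→4]: (78.28+74.46)/2 × 0.5 = 38.185
  Sum = 366.4775 µg/mL·hr
IV tail: 74.46/0.1 = 744.600; AUC_iv,0→∞ = 366.4775 + 744.600 = 1111.0775 µg/mL·hr
Trapezoidal AUC_0→12 (buccal film):
  [0→2]: (0.00+42.86)/2 × 2 = 42.86
  [2→8]: (42.86+32.17)/2 × 6 = 225.09
  [8→12]: (32.17+21.67)/2 × 4 = 107.68
  Sum = 375.63 µg/mL·hr
buccal film tail: 21.67/0.1 = 216.700; AUC_ev,0→∞ = 375.63 + 216.700 = 592.33 µg/mL·hr
F = (AUC_ev/D_ev)/(AUC_iv/D_iv) = (592.33/400)/(1111.0775/100) = 1.480825/11.110775 = 0.1333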